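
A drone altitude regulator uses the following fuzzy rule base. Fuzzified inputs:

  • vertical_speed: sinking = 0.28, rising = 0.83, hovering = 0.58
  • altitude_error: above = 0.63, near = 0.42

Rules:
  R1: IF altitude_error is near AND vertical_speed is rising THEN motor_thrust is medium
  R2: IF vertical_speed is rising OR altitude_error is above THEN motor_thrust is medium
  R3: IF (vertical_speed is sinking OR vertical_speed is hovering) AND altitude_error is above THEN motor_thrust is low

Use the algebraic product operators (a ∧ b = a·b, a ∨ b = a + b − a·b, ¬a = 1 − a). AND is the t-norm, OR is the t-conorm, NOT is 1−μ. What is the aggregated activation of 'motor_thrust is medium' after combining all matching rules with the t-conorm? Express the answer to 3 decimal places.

R1: near=0.42, rising=0.83; AND[a·b] → w = 0.3486
R2: rising=0.83, above=0.63; OR[a + b − a·b] → w = 0.9371
R3: (sinking=0.28 OR hovering=0.58) = 0.6976; AND[a·b] with above=0.63 → w = 0.4395
Rules with consequent 'medium': {R1, R2} → strengths 0.3486, 0.9371
Aggregate via t-conorm [a + b − a·b]: 0.9590

0.959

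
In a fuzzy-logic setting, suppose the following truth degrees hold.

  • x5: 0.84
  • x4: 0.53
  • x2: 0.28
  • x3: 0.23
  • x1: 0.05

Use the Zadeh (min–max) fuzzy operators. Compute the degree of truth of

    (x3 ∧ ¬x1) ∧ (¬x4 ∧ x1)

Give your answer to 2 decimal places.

¬x1 = 1 − 0.05 = 0.95
x3 ∧ ¬x1 = min(a, b) on (0.23, 0.95) = 0.23
¬x4 = 1 − 0.53 = 0.47
¬x4 ∧ x1 = min(a, b) on (0.47, 0.05) = 0.05
(x3 ∧ ¬x1) ∧ (¬x4 ∧ x1) = min(a, b) on (0.23, 0.05) = 0.05

0.05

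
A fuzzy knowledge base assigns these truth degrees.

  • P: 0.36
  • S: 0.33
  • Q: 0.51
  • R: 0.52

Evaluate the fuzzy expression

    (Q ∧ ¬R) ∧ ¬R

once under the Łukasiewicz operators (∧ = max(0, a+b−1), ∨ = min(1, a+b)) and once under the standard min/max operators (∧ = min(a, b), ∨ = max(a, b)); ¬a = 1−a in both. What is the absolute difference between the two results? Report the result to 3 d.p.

Under Łukasiewicz:
  ¬R = 1 − 0.52 = 0.48
  Q ∧ ¬R = max(0, a+b−1) on (0.51, 0.48) = 0.00
  ¬R = 1 − 0.52 = 0.48
  (Q ∧ ¬R) ∧ ¬R = max(0, a+b−1) on (0.00, 0.48) = 0.00
  → value = 0.0000
Under standard min/max:
  ¬R = 1 − 0.52 = 0.48
  Q ∧ ¬R = min(a, b) on (0.51, 0.48) = 0.48
  ¬R = 1 − 0.52 = 0.48
  (Q ∧ ¬R) ∧ ¬R = min(a, b) on (0.48, 0.48) = 0.48
  → value = 0.4800
|0.0000 − 0.4800| = 0.480

0.480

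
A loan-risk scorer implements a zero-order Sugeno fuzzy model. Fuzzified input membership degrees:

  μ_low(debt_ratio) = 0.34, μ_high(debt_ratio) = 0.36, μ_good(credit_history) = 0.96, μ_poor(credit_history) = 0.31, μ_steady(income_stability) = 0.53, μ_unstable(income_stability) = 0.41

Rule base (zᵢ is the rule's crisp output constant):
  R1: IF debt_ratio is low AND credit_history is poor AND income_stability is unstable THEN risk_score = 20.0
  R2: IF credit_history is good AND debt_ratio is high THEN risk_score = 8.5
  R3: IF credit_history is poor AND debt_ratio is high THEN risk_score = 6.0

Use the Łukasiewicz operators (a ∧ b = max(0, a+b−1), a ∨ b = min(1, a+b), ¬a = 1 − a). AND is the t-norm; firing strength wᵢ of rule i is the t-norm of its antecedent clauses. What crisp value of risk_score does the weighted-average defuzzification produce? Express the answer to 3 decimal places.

R1 (z=20.0): low=0.34, poor=0.31, unstable=0.41; AND[max(0, a+b−1)] → w = 0.00
R2 (z=8.5): good=0.96, high=0.36; AND[max(0, a+b−1)] → w = 0.32
R3 (z=6.0): poor=0.31, high=0.36; AND[max(0, a+b−1)] → w = 0.00
Weighted average = (0.00·20.0 + 0.32·8.5 + 0.00·6.0) / (0.00 + 0.32 + 0.00)
  = 2.7200 / 0.3200 = 8.500

8.500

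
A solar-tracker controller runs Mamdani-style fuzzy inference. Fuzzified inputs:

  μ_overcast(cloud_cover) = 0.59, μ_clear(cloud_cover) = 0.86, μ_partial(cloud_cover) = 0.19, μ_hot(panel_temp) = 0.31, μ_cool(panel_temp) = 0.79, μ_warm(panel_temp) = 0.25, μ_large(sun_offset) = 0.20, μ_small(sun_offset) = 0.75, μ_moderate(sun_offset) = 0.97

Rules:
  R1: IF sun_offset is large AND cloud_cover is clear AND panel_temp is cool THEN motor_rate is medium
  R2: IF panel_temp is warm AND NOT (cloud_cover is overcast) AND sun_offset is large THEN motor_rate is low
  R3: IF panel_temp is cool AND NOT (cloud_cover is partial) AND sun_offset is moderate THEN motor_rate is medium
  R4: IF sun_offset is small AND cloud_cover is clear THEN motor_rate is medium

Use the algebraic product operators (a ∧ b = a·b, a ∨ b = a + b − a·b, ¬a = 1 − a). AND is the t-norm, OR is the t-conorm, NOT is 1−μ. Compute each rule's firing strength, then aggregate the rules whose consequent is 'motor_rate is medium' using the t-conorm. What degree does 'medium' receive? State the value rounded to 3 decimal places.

0.884

R1: large=0.20, clear=0.86, cool=0.79; AND[a·b] → w = 0.1359
R2: warm=0.25, ¬overcast=1−0.59=0.41, large=0.20; AND[a·b] → w = 0.0205
R3: cool=0.79, ¬partial=1−0.19=0.81, moderate=0.97; AND[a·b] → w = 0.6207
R4: small=0.75, clear=0.86; AND[a·b] → w = 0.6450
Rules with consequent 'medium': {R1, R3, R4} → strengths 0.1359, 0.6207, 0.6450
Aggregate via t-conorm [a + b − a·b]: 0.8836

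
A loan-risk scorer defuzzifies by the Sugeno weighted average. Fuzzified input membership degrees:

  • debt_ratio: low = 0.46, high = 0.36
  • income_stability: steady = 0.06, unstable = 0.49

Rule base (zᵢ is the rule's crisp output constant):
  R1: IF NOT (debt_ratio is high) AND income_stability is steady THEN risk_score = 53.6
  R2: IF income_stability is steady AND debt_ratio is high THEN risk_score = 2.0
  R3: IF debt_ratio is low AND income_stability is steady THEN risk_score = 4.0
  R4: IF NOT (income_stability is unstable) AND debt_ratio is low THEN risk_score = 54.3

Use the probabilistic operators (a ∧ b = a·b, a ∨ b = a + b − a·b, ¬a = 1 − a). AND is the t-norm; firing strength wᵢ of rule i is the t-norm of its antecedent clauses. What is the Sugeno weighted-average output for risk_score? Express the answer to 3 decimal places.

46.402

R1 (z=53.6): ¬high=1−0.36=0.64, steady=0.06; AND[a·b] → w = 0.0384
R2 (z=2.0): steady=0.06, high=0.36; AND[a·b] → w = 0.0216
R3 (z=4.0): low=0.46, steady=0.06; AND[a·b] → w = 0.0276
R4 (z=54.3): ¬unstable=1−0.49=0.51, low=0.46; AND[a·b] → w = 0.2346
Weighted average = (0.0384·53.6 + 0.0216·2.0 + 0.0276·4.0 + 0.2346·54.3) / (0.0384 + 0.0216 + 0.0276 + 0.2346)
  = 14.9506 / 0.3222 = 46.402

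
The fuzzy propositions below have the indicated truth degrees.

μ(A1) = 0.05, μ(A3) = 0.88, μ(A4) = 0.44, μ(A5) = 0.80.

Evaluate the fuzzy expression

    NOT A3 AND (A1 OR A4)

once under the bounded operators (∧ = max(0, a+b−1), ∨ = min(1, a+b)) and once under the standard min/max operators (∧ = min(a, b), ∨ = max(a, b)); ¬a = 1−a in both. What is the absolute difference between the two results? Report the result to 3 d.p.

Under bounded:
  NOT A3 = 1 − 0.88 = 0.12
  A1 OR A4 = min(1, a+b) on (0.05, 0.44) = 0.49
  NOT A3 AND (A1 OR A4) = max(0, a+b−1) on (0.12, 0.49) = 0.00
  → value = 0.0000
Under standard min/max:
  NOT A3 = 1 − 0.88 = 0.12
  A1 OR A4 = max(a, b) on (0.05, 0.44) = 0.44
  NOT A3 AND (A1 OR A4) = min(a, b) on (0.12, 0.44) = 0.12
  → value = 0.1200
|0.0000 − 0.1200| = 0.120

0.120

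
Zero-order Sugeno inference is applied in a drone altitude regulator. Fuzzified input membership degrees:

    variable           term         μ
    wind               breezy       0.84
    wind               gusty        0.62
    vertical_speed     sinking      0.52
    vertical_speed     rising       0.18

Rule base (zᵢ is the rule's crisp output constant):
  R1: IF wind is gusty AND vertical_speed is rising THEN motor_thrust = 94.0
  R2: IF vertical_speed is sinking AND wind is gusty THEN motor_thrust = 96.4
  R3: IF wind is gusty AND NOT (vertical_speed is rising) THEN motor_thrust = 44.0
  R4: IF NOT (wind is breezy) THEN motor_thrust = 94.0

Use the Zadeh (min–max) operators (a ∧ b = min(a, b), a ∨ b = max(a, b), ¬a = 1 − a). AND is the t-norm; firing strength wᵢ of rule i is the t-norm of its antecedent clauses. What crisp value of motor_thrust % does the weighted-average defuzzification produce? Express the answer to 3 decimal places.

R1 (z=94.0): gusty=0.62, rising=0.18; AND[min(a, b)] → w = 0.18
R2 (z=96.4): sinking=0.52, gusty=0.62; AND[min(a, b)] → w = 0.52
R3 (z=44.0): gusty=0.62, ¬rising=1−0.18=0.82; AND[min(a, b)] → w = 0.62
R4 (z=94.0): ¬breezy=1−0.84=0.16 → w = 0.16
Weighted average = (0.18·94.0 + 0.52·96.4 + 0.62·44.0 + 0.16·94.0) / (0.18 + 0.52 + 0.62 + 0.16)
  = 109.3680 / 1.4800 = 73.897

73.897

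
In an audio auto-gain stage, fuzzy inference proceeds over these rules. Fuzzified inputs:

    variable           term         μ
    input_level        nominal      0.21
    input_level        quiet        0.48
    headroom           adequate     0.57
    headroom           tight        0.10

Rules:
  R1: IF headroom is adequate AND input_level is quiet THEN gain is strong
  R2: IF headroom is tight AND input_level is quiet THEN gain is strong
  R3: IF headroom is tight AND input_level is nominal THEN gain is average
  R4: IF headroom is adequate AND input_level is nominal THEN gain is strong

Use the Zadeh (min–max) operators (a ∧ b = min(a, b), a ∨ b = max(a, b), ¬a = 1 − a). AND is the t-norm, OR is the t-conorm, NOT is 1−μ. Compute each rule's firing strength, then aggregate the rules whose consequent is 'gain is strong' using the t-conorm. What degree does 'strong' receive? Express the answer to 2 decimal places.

0.48

R1: adequate=0.57, quiet=0.48; AND[min(a, b)] → w = 0.48
R2: tight=0.10, quiet=0.48; AND[min(a, b)] → w = 0.10
R3: tight=0.10, nominal=0.21; AND[min(a, b)] → w = 0.10
R4: adequate=0.57, nominal=0.21; AND[min(a, b)] → w = 0.21
Rules with consequent 'strong': {R1, R2, R4} → strengths 0.48, 0.10, 0.21
Aggregate via t-conorm [max(a, b)]: 0.48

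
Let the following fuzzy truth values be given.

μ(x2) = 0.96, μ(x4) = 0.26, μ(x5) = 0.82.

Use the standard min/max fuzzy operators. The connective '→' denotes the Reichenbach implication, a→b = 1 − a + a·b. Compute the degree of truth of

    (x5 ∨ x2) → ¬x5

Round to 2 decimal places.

x5 ∨ x2 = max(a, b) on (0.82, 0.96) = 0.96
¬x5 = 1 − 0.82 = 0.18
(x5 ∨ x2) → ¬x5  [Reichenbach: 1 − a + a·b] with a=0.96, b=0.18 → 0.21

0.21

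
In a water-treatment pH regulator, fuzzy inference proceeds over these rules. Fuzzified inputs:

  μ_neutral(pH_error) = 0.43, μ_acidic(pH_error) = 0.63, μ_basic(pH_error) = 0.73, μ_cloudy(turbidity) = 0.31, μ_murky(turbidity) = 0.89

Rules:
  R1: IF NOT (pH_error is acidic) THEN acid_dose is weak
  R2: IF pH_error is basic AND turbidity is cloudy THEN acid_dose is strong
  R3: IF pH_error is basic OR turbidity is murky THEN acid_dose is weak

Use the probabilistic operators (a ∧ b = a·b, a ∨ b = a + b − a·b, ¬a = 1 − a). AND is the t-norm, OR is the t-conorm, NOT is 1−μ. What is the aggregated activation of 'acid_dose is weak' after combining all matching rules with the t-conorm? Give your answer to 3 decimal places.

0.981

R1: ¬acidic=1−0.63=0.37 → w = 0.3700
R2: basic=0.73, cloudy=0.31; AND[a·b] → w = 0.2263
R3: basic=0.73, murky=0.89; OR[a + b − a·b] → w = 0.9703
Rules with consequent 'weak': {R1, R3} → strengths 0.3700, 0.9703
Aggregate via t-conorm [a + b − a·b]: 0.9813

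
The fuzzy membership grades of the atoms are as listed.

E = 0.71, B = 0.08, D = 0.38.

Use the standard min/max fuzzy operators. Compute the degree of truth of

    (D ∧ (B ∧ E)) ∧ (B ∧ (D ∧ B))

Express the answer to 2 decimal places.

0.08

B ∧ E = min(a, b) on (0.08, 0.71) = 0.08
D ∧ (B ∧ E) = min(a, b) on (0.38, 0.08) = 0.08
D ∧ B = min(a, b) on (0.38, 0.08) = 0.08
B ∧ (D ∧ B) = min(a, b) on (0.08, 0.08) = 0.08
(D ∧ (B ∧ E)) ∧ (B ∧ (D ∧ B)) = min(a, b) on (0.08, 0.08) = 0.08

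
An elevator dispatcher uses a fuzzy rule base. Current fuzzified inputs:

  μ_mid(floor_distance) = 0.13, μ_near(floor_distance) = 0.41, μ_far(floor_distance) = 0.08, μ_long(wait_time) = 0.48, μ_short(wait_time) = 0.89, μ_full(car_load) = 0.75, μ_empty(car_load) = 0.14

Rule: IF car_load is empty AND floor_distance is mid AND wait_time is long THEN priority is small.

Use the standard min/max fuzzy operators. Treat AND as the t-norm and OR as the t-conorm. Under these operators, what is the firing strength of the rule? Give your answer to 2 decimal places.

firing strength: empty=0.14, mid=0.13, long=0.48; AND[min(a, b)] → w = 0.13

0.13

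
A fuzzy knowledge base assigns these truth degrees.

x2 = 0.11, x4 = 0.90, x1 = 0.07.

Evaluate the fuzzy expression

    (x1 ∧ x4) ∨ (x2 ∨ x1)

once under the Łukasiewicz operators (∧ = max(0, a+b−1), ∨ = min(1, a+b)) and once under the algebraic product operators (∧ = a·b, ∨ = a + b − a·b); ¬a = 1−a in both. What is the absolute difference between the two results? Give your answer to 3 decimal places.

0.044

Under Łukasiewicz:
  x1 ∧ x4 = max(0, a+b−1) on (0.07, 0.90) = 0.00
  x2 ∨ x1 = min(1, a+b) on (0.11, 0.07) = 0.18
  (x1 ∧ x4) ∨ (x2 ∨ x1) = min(1, a+b) on (0.00, 0.18) = 0.18
  → value = 0.1800
Under algebraic product:
  x1 ∧ x4 = a·b on (0.0700, 0.9000) = 0.0630
  x2 ∨ x1 = a + b − a·b on (0.1100, 0.0700) = 0.1723
  (x1 ∧ x4) ∨ (x2 ∨ x1) = a + b − a·b on (0.0630, 0.1723) = 0.2244
  → value = 0.2244
|0.1800 − 0.2244| = 0.044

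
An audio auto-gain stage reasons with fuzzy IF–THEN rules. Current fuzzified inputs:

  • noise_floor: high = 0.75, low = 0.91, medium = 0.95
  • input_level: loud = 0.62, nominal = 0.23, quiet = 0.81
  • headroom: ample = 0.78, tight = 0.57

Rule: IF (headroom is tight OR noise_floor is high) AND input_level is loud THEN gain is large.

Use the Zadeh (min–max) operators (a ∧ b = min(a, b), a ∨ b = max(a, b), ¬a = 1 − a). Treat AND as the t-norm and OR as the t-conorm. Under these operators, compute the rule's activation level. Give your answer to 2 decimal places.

0.62

firing strength: (tight=0.57 OR high=0.75) = 0.75; AND[min(a, b)] with loud=0.62 → w = 0.62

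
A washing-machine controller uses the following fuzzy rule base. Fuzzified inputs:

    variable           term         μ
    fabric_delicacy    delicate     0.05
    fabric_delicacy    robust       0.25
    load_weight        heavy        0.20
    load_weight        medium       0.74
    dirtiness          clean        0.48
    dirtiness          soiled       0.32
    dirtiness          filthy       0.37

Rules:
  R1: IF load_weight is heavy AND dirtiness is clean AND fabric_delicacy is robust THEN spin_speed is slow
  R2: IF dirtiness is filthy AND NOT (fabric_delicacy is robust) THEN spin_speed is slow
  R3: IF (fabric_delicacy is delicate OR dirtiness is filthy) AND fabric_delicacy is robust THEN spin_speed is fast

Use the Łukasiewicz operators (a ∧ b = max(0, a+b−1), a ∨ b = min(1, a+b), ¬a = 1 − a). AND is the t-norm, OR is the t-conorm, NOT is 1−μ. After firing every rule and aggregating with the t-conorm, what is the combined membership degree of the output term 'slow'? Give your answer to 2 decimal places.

0.12

R1: heavy=0.20, clean=0.48, robust=0.25; AND[max(0, a+b−1)] → w = 0.00
R2: filthy=0.37, ¬robust=1−0.25=0.75; AND[max(0, a+b−1)] → w = 0.12
R3: (delicate=0.05 OR filthy=0.37) = 0.42; AND[max(0, a+b−1)] with robust=0.25 → w = 0.00
Rules with consequent 'slow': {R1, R2} → strengths 0.00, 0.12
Aggregate via t-conorm [min(1, a+b)]: 0.12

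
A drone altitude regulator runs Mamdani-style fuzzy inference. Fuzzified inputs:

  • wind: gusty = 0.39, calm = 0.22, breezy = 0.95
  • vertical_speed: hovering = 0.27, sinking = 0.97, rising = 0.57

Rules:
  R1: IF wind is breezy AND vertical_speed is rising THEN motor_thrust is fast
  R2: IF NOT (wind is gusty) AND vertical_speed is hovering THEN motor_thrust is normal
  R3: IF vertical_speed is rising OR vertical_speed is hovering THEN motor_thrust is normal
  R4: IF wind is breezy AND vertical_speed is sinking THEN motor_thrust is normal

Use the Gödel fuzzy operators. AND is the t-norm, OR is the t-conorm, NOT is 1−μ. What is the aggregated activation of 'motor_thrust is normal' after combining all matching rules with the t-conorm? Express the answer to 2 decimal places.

0.95

R1: breezy=0.95, rising=0.57; AND[min(a, b)] → w = 0.57
R2: ¬gusty=1−0.39=0.61, hovering=0.27; AND[min(a, b)] → w = 0.27
R3: rising=0.57, hovering=0.27; OR[max(a, b)] → w = 0.57
R4: breezy=0.95, sinking=0.97; AND[min(a, b)] → w = 0.95
Rules with consequent 'normal': {R2, R3, R4} → strengths 0.27, 0.57, 0.95
Aggregate via t-conorm [max(a, b)]: 0.95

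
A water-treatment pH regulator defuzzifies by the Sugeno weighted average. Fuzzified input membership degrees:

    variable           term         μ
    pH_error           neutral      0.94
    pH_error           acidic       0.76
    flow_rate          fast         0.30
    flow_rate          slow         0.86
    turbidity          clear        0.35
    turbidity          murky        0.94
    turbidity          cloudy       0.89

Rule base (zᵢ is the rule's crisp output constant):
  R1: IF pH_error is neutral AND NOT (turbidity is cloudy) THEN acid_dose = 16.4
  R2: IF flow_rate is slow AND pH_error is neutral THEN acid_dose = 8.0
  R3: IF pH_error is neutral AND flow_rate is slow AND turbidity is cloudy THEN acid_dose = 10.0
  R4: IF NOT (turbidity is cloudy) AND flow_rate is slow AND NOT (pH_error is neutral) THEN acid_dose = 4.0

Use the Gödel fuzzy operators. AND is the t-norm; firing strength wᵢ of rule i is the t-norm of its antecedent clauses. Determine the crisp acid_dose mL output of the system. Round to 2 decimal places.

R1 (z=16.4): neutral=0.94, ¬cloudy=1−0.89=0.11; AND[min(a, b)] → w = 0.11
R2 (z=8.0): slow=0.86, neutral=0.94; AND[min(a, b)] → w = 0.86
R3 (z=10.0): neutral=0.94, slow=0.86, cloudy=0.89; AND[min(a, b)] → w = 0.86
R4 (z=4.0): ¬cloudy=1−0.89=0.11, slow=0.86, ¬neutral=1−0.94=0.06; AND[min(a, b)] → w = 0.06
Weighted average = (0.11·16.4 + 0.86·8.0 + 0.86·10.0 + 0.06·4.0) / (0.11 + 0.86 + 0.86 + 0.06)
  = 17.5240 / 1.8900 = 9.27

9.27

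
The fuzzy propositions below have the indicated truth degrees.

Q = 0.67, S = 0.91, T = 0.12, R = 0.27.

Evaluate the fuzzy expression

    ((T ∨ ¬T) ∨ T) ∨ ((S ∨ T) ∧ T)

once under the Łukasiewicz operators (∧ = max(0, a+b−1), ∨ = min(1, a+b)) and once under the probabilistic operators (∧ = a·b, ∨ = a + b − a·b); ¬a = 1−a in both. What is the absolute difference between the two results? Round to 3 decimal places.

0.083

Under Łukasiewicz:
  ¬T = 1 − 0.12 = 0.88
  T ∨ ¬T = min(1, a+b) on (0.12, 0.88) = 1.00
  (T ∨ ¬T) ∨ T = min(1, a+b) on (1.00, 0.12) = 1.00
  S ∨ T = min(1, a+b) on (0.91, 0.12) = 1.00
  (S ∨ T) ∧ T = max(0, a+b−1) on (1.00, 0.12) = 0.12
  ((T ∨ ¬T) ∨ T) ∨ ((S ∨ T) ∧ T) = min(1, a+b) on (1.00, 0.12) = 1.00
  → value = 1.0000
Under probabilistic:
  ¬T = 1 − 0.1200 = 0.8800
  T ∨ ¬T = a + b − a·b on (0.1200, 0.8800) = 0.8944
  (T ∨ ¬T) ∨ T = a + b − a·b on (0.8944, 0.1200) = 0.9071
  S ∨ T = a + b − a·b on (0.9100, 0.1200) = 0.9208
  (S ∨ T) ∧ T = a·b on (0.9208, 0.1200) = 0.1105
  ((T ∨ ¬T) ∨ T) ∨ ((S ∨ T) ∧ T) = a + b − a·b on (0.9071, 0.1105) = 0.9173
  → value = 0.9173
|1.0000 − 0.9173| = 0.083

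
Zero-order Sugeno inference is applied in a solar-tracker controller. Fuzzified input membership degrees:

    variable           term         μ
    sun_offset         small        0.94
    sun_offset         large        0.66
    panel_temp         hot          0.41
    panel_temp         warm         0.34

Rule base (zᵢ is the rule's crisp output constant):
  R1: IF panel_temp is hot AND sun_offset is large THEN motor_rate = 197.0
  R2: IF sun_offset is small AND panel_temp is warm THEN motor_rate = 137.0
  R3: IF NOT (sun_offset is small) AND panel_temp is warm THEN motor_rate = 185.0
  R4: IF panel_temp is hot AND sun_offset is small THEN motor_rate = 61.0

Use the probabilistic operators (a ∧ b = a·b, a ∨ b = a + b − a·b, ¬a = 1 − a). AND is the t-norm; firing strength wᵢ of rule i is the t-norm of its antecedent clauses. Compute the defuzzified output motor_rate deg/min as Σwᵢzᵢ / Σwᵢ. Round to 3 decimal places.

R1 (z=197.0): hot=0.41, large=0.66; AND[a·b] → w = 0.2706
R2 (z=137.0): small=0.94, warm=0.34; AND[a·b] → w = 0.3196
R3 (z=185.0): ¬small=1−0.94=0.06, warm=0.34; AND[a·b] → w = 0.0204
R4 (z=61.0): hot=0.41, small=0.94; AND[a·b] → w = 0.3854
Weighted average = (0.2706·197.0 + 0.3196·137.0 + 0.0204·185.0 + 0.3854·61.0) / (0.2706 + 0.3196 + 0.0204 + 0.3854)
  = 124.3768 / 0.9960 = 124.876

124.876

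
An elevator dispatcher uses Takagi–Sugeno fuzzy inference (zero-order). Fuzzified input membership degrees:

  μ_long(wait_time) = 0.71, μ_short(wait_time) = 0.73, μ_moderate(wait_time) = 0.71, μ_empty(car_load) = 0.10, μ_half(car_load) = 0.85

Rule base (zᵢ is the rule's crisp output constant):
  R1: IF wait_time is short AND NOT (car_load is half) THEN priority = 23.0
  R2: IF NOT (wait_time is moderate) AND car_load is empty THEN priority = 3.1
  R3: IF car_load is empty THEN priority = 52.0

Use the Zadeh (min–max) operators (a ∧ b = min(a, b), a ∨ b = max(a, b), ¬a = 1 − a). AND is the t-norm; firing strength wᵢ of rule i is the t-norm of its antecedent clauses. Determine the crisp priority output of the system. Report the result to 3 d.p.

R1 (z=23.0): short=0.73, ¬half=1−0.85=0.15; AND[min(a, b)] → w = 0.15
R2 (z=3.1): ¬moderate=1−0.71=0.29, empty=0.10; AND[min(a, b)] → w = 0.10
R3 (z=52.0): empty=0.10 → w = 0.10
Weighted average = (0.15·23.0 + 0.10·3.1 + 0.10·52.0) / (0.15 + 0.10 + 0.10)
  = 8.9600 / 0.3500 = 25.600

25.600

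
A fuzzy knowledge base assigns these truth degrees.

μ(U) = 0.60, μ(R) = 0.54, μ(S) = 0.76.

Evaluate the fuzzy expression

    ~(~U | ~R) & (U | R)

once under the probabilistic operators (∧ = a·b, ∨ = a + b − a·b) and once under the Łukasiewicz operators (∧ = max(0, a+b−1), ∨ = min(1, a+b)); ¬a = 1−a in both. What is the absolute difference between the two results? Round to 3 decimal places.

Under probabilistic:
  ~U = 1 − 0.6000 = 0.4000
  ~R = 1 − 0.5400 = 0.4600
  ~U | ~R = a + b − a·b on (0.4000, 0.4600) = 0.6760
  ~(~U | ~R) = 1 − 0.6760 = 0.3240
  U | R = a + b − a·b on (0.6000, 0.5400) = 0.8160
  ~(~U | ~R) & (U | R) = a·b on (0.3240, 0.8160) = 0.2644
  → value = 0.2644
Under Łukasiewicz:
  ~U = 1 − 0.60 = 0.40
  ~R = 1 − 0.54 = 0.46
  ~U | ~R = min(1, a+b) on (0.40, 0.46) = 0.86
  ~(~U | ~R) = 1 − 0.86 = 0.14
  U | R = min(1, a+b) on (0.60, 0.54) = 1.00
  ~(~U | ~R) & (U | R) = max(0, a+b−1) on (0.14, 1.00) = 0.14
  → value = 0.1400
|0.2644 − 0.1400| = 0.124

0.124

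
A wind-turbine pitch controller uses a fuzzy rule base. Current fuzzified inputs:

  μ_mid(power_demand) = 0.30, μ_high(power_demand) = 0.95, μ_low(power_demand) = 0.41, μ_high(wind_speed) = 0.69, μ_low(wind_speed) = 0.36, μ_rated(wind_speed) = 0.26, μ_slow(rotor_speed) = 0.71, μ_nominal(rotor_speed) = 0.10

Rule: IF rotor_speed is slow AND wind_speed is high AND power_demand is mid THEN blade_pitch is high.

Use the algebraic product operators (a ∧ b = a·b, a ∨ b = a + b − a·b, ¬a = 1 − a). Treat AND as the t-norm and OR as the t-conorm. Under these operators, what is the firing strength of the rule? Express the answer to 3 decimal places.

firing strength: slow=0.71, high=0.69, mid=0.30; AND[a·b] → w = 0.1470

0.147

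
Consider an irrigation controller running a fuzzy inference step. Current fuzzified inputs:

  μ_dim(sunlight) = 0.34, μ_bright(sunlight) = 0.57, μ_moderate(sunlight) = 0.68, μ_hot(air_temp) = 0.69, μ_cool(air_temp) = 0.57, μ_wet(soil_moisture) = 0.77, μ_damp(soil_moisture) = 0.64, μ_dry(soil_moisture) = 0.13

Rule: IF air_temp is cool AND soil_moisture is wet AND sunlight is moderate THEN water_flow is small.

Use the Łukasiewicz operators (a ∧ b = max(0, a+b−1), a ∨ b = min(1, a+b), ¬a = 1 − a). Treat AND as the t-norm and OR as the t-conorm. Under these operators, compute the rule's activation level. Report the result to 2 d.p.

firing strength: cool=0.57, wet=0.77, moderate=0.68; AND[max(0, a+b−1)] → w = 0.02

0.02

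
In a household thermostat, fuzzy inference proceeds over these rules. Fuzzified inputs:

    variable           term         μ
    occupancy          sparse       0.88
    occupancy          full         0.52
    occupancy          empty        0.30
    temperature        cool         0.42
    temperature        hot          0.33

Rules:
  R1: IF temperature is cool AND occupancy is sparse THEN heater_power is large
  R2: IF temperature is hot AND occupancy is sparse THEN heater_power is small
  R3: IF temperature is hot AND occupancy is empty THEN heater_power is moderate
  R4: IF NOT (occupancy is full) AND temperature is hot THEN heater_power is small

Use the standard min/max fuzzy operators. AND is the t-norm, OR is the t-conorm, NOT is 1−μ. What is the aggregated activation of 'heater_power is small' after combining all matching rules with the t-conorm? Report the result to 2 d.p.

R1: cool=0.42, sparse=0.88; AND[min(a, b)] → w = 0.42
R2: hot=0.33, sparse=0.88; AND[min(a, b)] → w = 0.33
R3: hot=0.33, empty=0.30; AND[min(a, b)] → w = 0.30
R4: ¬full=1−0.52=0.48, hot=0.33; AND[min(a, b)] → w = 0.33
Rules with consequent 'small': {R2, R4} → strengths 0.33, 0.33
Aggregate via t-conorm [max(a, b)]: 0.33

0.33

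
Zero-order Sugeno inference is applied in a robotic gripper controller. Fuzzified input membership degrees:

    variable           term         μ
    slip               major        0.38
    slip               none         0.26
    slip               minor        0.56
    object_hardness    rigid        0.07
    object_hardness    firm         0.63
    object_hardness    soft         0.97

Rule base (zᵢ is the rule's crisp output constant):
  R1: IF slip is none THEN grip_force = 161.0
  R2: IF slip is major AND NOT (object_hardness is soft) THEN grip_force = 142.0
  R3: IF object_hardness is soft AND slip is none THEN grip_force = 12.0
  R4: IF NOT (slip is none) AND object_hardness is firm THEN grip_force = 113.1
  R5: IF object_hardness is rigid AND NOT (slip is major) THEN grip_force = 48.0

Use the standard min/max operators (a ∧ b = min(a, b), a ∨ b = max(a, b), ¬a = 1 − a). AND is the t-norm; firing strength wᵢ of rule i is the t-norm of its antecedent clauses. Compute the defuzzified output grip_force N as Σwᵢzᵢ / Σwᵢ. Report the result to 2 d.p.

R1 (z=161.0): none=0.26 → w = 0.26
R2 (z=142.0): major=0.38, ¬soft=1−0.97=0.03; AND[min(a, b)] → w = 0.03
R3 (z=12.0): soft=0.97, none=0.26; AND[min(a, b)] → w = 0.26
R4 (z=113.1): ¬none=1−0.26=0.74, firm=0.63; AND[min(a, b)] → w = 0.63
R5 (z=48.0): rigid=0.07, ¬major=1−0.38=0.62; AND[min(a, b)] → w = 0.07
Weighted average = (0.26·161.0 + 0.03·142.0 + 0.26·12.0 + 0.63·113.1 + 0.07·48.0) / (0.26 + 0.03 + 0.26 + 0.63 + 0.07)
  = 123.8530 / 1.2500 = 99.08

99.08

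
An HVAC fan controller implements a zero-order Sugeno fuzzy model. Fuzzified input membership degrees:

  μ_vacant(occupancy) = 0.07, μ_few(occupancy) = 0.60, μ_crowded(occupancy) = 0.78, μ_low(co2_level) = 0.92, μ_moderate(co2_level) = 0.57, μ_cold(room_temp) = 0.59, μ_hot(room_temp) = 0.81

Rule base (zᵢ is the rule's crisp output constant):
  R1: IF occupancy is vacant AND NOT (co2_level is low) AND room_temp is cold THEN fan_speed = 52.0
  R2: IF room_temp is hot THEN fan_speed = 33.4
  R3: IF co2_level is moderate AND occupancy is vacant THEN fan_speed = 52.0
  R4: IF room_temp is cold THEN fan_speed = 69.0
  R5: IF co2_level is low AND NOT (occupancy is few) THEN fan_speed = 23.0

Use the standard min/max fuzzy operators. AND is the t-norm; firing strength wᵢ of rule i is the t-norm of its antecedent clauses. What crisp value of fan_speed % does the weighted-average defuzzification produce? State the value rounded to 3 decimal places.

43.425

R1 (z=52.0): vacant=0.07, ¬low=1−0.92=0.08, cold=0.59; AND[min(a, b)] → w = 0.07
R2 (z=33.4): hot=0.81 → w = 0.81
R3 (z=52.0): moderate=0.57, vacant=0.07; AND[min(a, b)] → w = 0.07
R4 (z=69.0): cold=0.59 → w = 0.59
R5 (z=23.0): low=0.92, ¬few=1−0.60=0.40; AND[min(a, b)] → w = 0.40
Weighted average = (0.07·52.0 + 0.81·33.4 + 0.07·52.0 + 0.59·69.0 + 0.40·23.0) / (0.07 + 0.81 + 0.07 + 0.59 + 0.40)
  = 84.2440 / 1.9400 = 43.425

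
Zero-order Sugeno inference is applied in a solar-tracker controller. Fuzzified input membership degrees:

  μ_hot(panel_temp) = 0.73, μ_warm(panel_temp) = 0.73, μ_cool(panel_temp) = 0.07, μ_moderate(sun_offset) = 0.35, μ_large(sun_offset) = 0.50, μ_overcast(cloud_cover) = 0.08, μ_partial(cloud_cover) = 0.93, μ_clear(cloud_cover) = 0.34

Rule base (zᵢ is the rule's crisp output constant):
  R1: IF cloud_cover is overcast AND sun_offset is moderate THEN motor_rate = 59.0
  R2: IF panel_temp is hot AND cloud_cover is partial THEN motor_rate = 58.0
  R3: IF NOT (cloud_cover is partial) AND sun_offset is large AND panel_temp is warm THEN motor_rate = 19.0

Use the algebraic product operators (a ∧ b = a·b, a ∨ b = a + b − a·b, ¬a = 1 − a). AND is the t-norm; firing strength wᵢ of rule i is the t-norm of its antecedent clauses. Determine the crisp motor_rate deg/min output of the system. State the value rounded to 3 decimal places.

56.678

R1 (z=59.0): overcast=0.08, moderate=0.35; AND[a·b] → w = 0.0280
R2 (z=58.0): hot=0.73, partial=0.93; AND[a·b] → w = 0.6789
R3 (z=19.0): ¬partial=1−0.93=0.07, large=0.50, warm=0.73; AND[a·b] → w = 0.0255
Weighted average = (0.0280·59.0 + 0.6789·58.0 + 0.0255·19.0) / (0.0280 + 0.6789 + 0.0255)
  = 41.5137 / 0.7325 = 56.678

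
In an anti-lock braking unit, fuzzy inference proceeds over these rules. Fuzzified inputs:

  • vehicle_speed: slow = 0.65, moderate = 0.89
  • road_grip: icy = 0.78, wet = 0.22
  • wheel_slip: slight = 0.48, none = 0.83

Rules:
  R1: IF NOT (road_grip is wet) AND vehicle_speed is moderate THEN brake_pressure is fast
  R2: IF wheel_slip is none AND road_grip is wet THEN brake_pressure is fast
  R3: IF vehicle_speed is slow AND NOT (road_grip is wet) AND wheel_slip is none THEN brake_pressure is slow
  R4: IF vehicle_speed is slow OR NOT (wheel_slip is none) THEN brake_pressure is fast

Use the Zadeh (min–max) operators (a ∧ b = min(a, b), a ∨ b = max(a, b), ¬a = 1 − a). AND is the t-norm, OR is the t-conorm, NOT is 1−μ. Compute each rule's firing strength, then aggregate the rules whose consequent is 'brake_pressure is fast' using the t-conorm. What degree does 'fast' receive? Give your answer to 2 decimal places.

0.78

R1: ¬wet=1−0.22=0.78, moderate=0.89; AND[min(a, b)] → w = 0.78
R2: none=0.83, wet=0.22; AND[min(a, b)] → w = 0.22
R3: slow=0.65, ¬wet=1−0.22=0.78, none=0.83; AND[min(a, b)] → w = 0.65
R4: slow=0.65, ¬none=1−0.83=0.17; OR[max(a, b)] → w = 0.65
Rules with consequent 'fast': {R1, R2, R4} → strengths 0.78, 0.22, 0.65
Aggregate via t-conorm [max(a, b)]: 0.78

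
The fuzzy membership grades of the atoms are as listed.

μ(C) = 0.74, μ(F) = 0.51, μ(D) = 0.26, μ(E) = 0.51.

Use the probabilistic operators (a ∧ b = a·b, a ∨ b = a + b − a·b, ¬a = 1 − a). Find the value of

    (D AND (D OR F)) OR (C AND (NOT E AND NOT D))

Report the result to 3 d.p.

D OR F = a + b − a·b on (0.2600, 0.5100) = 0.6374
D AND (D OR F) = a·b on (0.2600, 0.6374) = 0.1657
NOT E = 1 − 0.5100 = 0.4900
NOT D = 1 − 0.2600 = 0.7400
NOT E AND NOT D = a·b on (0.4900, 0.7400) = 0.3626
C AND (NOT E AND NOT D) = a·b on (0.7400, 0.3626) = 0.2683
(D AND (D OR F)) OR (C AND (NOT E AND NOT D)) = a + b − a·b on (0.1657, 0.2683) = 0.3896

0.390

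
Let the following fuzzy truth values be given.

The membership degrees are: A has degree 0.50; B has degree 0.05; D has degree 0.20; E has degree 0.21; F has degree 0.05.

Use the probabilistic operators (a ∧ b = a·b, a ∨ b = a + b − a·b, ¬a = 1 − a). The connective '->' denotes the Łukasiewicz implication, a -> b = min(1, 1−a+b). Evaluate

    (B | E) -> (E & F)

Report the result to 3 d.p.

0.761

B | E = a + b − a·b on (0.0500, 0.2100) = 0.2495
E & F = a·b on (0.2100, 0.0500) = 0.0105
(B | E) -> (E & F)  [Łukasiewicz: min(1, 1−a+b)] with a=0.2495, b=0.0105 → 0.7610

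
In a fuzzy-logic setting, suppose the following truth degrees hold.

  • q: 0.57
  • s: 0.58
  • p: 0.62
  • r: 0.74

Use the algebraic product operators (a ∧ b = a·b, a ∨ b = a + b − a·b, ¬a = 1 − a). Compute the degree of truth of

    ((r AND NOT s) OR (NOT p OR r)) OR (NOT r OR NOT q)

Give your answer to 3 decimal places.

0.953

NOT s = 1 − 0.5800 = 0.4200
r AND NOT s = a·b on (0.7400, 0.4200) = 0.3108
NOT p = 1 − 0.6200 = 0.3800
NOT p OR r = a + b − a·b on (0.3800, 0.7400) = 0.8388
(r AND NOT s) OR (NOT p OR r) = a + b − a·b on (0.3108, 0.8388) = 0.8889
NOT r = 1 − 0.7400 = 0.2600
NOT q = 1 − 0.5700 = 0.4300
NOT r OR NOT q = a + b − a·b on (0.2600, 0.4300) = 0.5782
((r AND NOT s) OR (NOT p OR r)) OR (NOT r OR NOT q) = a + b − a·b on (0.8889, 0.5782) = 0.9531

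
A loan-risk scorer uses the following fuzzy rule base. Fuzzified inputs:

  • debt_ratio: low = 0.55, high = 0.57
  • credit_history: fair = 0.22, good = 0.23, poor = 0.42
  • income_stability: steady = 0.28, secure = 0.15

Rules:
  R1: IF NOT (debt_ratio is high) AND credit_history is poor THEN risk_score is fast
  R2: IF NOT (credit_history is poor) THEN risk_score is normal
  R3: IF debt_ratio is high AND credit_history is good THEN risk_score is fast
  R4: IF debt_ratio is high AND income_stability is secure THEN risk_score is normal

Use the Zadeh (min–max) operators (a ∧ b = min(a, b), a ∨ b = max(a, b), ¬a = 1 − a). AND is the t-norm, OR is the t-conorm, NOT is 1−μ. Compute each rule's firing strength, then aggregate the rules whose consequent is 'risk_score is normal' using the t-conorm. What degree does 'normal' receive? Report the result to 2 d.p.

0.58

R1: ¬high=1−0.57=0.43, poor=0.42; AND[min(a, b)] → w = 0.42
R2: ¬poor=1−0.42=0.58 → w = 0.58
R3: high=0.57, good=0.23; AND[min(a, b)] → w = 0.23
R4: high=0.57, secure=0.15; AND[min(a, b)] → w = 0.15
Rules with consequent 'normal': {R2, R4} → strengths 0.58, 0.15
Aggregate via t-conorm [max(a, b)]: 0.58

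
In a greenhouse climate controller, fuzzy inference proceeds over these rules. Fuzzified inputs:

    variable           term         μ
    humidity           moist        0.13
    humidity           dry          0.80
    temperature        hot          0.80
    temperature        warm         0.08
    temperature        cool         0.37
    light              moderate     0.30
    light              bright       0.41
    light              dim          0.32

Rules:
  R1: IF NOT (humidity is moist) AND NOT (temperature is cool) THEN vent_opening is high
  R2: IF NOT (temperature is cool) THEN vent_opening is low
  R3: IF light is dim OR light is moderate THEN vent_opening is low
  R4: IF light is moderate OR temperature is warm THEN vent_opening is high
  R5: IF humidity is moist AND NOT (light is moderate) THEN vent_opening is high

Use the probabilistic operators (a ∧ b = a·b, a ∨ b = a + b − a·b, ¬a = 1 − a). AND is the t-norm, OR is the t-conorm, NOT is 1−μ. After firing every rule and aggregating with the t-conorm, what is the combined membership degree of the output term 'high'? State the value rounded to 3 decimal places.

0.735

R1: ¬moist=1−0.13=0.87, ¬cool=1−0.37=0.63; AND[a·b] → w = 0.5481
R2: ¬cool=1−0.37=0.63 → w = 0.6300
R3: dim=0.32, moderate=0.30; OR[a + b − a·b] → w = 0.5240
R4: moderate=0.30, warm=0.08; OR[a + b − a·b] → w = 0.3560
R5: moist=0.13, ¬moderate=1−0.30=0.70; AND[a·b] → w = 0.0910
Rules with consequent 'high': {R1, R4, R5} → strengths 0.5481, 0.3560, 0.0910
Aggregate via t-conorm [a + b − a·b]: 0.7355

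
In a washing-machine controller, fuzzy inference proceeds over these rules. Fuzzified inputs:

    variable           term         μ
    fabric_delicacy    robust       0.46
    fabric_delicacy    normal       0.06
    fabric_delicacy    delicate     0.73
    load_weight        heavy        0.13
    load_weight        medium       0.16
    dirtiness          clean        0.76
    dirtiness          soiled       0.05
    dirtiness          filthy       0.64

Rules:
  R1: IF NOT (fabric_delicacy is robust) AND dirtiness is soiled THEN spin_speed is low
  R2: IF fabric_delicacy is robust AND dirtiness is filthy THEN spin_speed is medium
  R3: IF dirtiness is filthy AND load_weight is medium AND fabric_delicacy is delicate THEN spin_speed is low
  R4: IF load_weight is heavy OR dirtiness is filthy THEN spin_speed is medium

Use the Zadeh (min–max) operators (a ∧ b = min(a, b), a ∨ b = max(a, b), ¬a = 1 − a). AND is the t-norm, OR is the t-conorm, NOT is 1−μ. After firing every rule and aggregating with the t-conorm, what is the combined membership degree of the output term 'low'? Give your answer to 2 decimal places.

0.16

R1: ¬robust=1−0.46=0.54, soiled=0.05; AND[min(a, b)] → w = 0.05
R2: robust=0.46, filthy=0.64; AND[min(a, b)] → w = 0.46
R3: filthy=0.64, medium=0.16, delicate=0.73; AND[min(a, b)] → w = 0.16
R4: heavy=0.13, filthy=0.64; OR[max(a, b)] → w = 0.64
Rules with consequent 'low': {R1, R3} → strengths 0.05, 0.16
Aggregate via t-conorm [max(a, b)]: 0.16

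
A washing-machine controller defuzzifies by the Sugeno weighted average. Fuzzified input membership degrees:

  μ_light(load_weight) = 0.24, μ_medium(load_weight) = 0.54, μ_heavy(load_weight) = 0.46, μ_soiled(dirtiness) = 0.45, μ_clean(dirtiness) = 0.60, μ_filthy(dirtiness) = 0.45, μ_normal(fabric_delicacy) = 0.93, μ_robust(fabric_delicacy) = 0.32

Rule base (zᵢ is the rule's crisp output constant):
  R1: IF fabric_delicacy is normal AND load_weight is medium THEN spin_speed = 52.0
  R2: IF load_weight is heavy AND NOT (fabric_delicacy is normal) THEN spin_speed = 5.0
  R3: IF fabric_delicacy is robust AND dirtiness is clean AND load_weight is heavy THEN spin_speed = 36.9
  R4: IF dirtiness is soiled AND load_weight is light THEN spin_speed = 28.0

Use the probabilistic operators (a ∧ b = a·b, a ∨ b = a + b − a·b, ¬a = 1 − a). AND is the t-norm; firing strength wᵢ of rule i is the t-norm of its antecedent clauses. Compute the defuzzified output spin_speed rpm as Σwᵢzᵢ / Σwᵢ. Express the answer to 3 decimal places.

44.557

R1 (z=52.0): normal=0.93, medium=0.54; AND[a·b] → w = 0.5022
R2 (z=5.0): heavy=0.46, ¬normal=1−0.93=0.07; AND[a·b] → w = 0.0322
R3 (z=36.9): robust=0.32, clean=0.60, heavy=0.46; AND[a·b] → w = 0.0883
R4 (z=28.0): soiled=0.45, light=0.24; AND[a·b] → w = 0.1080
Weighted average = (0.5022·52.0 + 0.0322·5.0 + 0.0883·36.9 + 0.1080·28.0) / (0.5022 + 0.0322 + 0.0883 + 0.1080)
  = 32.5584 / 0.7307 = 44.557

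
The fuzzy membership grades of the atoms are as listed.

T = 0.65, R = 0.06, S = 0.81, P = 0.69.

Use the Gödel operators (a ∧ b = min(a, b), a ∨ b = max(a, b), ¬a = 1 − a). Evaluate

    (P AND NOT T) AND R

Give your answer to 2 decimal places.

0.06

NOT T = 1 − 0.65 = 0.35
P AND NOT T = min(a, b) on (0.69, 0.35) = 0.35
(P AND NOT T) AND R = min(a, b) on (0.35, 0.06) = 0.06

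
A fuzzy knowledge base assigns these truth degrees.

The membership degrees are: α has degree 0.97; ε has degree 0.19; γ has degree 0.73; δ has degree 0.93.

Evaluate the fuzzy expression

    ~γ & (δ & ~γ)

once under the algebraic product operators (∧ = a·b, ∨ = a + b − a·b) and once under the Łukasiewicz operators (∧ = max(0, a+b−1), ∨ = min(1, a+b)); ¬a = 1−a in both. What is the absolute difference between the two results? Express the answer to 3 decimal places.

Under algebraic product:
  ~γ = 1 − 0.7300 = 0.2700
  ~γ = 1 − 0.7300 = 0.2700
  δ & ~γ = a·b on (0.9300, 0.2700) = 0.2511
  ~γ & (δ & ~γ) = a·b on (0.2700, 0.2511) = 0.0678
  → value = 0.0678
Under Łukasiewicz:
  ~γ = 1 − 0.73 = 0.27
  ~γ = 1 − 0.73 = 0.27
  δ & ~γ = max(0, a+b−1) on (0.93, 0.27) = 0.20
  ~γ & (δ & ~γ) = max(0, a+b−1) on (0.27, 0.20) = 0.00
  → value = 0.0000
|0.0678 − 0.0000| = 0.068

0.068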